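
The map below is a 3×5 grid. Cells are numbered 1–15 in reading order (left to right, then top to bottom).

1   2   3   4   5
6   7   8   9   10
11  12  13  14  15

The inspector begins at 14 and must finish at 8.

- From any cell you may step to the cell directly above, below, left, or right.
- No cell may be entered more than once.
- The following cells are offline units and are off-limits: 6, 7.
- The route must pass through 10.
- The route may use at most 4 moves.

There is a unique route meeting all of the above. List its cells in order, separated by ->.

14 -> 15 -> 10 -> 9 -> 8

The 4-move cap with required stops at 10 leaves no slack for detours.
Route from 14: right to 15, up to 10, 2× left (reaching 8) — 4 moves in all.
Check: all required cells visited; 4 ≤ 4 moves.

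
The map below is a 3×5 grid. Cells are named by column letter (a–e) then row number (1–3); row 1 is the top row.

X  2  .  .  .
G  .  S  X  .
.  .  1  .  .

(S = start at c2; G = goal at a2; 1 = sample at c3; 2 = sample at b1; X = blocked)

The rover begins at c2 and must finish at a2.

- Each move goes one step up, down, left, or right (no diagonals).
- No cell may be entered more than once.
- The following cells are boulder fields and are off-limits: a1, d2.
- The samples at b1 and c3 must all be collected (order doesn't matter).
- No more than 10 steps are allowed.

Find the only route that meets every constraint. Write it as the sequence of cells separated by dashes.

Any route must reach b1 and c3 and still end at a2 within 10 moves, so the order of the required stops is forced.
Route from c2: down to c3, 2× right (reaching e3), 2× up (reaching e1), 3× left (reaching b1), down to b2, left to a2 — 10 moves in all.
Check: all required cells visited; 10 ≤ 10 moves.

c2 - c3 - d3 - e3 - e2 - e1 - d1 - c1 - b1 - b2 - a2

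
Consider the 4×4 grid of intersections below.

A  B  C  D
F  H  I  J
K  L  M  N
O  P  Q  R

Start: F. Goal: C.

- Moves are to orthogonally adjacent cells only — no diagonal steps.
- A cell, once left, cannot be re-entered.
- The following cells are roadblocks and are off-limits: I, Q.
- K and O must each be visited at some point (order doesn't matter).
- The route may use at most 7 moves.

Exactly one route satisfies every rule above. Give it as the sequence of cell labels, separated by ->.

The budget equals the shortest possible length, so every move has to be on a shortest route through the required cells.
Route from F: 2× down (reaching O), right to P, 3× up (reaching B), right to C — 7 moves in all.
Check: all required cells visited; 7 ≤ 7 moves.

F -> K -> O -> P -> L -> H -> B -> C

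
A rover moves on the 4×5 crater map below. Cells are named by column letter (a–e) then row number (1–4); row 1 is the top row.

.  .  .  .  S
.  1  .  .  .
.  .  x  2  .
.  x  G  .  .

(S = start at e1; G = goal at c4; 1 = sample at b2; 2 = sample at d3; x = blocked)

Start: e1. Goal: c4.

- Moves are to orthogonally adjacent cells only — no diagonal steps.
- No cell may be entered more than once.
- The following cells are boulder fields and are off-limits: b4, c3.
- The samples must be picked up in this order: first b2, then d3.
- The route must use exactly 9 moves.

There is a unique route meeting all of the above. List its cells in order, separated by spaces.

The waypoints must appear in the order b2, d3, with no cell reused.
Route from e1: left 3 to b1, down 1 to b2, right 2 to d2, down 2 to d4, left 1 to c4 — 9 moves in all.
Check: order respected (1 at step 4, 2 at step 7); 9 moves as required.

e1 d1 c1 b1 b2 c2 d2 d3 d4 c4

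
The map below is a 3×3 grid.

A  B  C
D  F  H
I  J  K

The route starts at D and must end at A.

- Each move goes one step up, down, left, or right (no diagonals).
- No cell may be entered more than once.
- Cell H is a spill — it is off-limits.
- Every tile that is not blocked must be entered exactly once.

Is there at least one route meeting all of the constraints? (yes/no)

Cell C has only one open neighbour but is neither the start nor the goal, so a Hamiltonian route would have to both enter and leave it through the same neighbour — impossible without revisiting.

no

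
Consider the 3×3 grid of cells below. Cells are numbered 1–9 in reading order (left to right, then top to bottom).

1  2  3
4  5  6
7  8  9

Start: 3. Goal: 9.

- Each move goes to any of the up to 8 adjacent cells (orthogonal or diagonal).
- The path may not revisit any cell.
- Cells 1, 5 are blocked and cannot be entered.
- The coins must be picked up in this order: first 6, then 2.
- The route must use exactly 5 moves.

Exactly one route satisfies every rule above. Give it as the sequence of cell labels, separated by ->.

3 -> 6 -> 2 -> 4 -> 8 -> 9

The waypoints must appear in the order 6, 2, with no cell reused.
Route from 3: down 1 to 6, up-left 1 to 2, down-left 1 to 4, down-right 1 to 8, right 1 to 9 — 5 moves in all.
Check: order respected (6 at step 1, 2 at step 2); 5 moves as required.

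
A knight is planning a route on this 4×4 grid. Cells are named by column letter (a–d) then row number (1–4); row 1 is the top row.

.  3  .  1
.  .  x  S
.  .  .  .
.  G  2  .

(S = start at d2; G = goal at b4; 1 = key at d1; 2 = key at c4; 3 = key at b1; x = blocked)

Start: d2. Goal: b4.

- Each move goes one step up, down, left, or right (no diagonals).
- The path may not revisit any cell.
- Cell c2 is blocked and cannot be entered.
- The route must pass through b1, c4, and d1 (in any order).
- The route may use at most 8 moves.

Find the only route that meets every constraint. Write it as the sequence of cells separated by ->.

d2 -> d1 -> c1 -> b1 -> b2 -> b3 -> c3 -> c4 -> b4

The 8-move cap with required stops at b1, c4, d1 leaves no slack for detours.
Route from d2: up 1 to d1, left 2 to b1, down 2 to b3, right 1 to c3, down 1 to c4, left 1 to b4 — 8 moves in all.
Check: all required cells visited; 8 ≤ 8 moves.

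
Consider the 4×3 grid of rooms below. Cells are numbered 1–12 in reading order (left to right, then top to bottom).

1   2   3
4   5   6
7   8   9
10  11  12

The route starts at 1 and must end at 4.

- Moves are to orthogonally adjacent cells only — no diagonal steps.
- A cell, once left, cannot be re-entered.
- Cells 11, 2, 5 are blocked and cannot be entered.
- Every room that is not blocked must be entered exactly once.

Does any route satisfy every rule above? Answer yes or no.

no

Cell 3 has only one open neighbour but is neither the start nor the goal, so a Hamiltonian route would have to both enter and leave it through the same neighbour — impossible without revisiting.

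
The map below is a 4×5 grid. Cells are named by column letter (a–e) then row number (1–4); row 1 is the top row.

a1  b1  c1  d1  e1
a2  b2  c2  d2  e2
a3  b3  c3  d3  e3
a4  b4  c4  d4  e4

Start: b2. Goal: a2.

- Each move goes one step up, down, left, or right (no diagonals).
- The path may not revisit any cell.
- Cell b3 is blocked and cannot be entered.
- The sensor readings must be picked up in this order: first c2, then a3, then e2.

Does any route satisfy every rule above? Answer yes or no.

no

Ignoring the required order, 36 revisit-free routes from b2 to a2 pass through all of c2, a3, and e2; the waypoint orders that occur are c2 → e2 → a3 (31); e2 → c2 → a3 (5) — never c2 → a3 → e2.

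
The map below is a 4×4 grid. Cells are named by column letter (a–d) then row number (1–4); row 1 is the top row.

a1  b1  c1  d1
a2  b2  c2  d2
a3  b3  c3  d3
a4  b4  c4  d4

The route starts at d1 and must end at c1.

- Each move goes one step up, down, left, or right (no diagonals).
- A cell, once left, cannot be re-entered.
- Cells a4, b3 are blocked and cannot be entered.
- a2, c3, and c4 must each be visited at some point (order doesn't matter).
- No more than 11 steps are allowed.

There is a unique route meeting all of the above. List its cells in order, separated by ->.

The 11-move cap with required stops at a2, c3, c4 leaves no slack for detours.
Route from d1: 3× down (reaching d4), left to c4, 2× up (reaching c2), 2× left (reaching a2), up to a1, 2× right (reaching c1) — 11 moves in all.
Check: all required cells visited; 11 ≤ 11 moves.

d1 -> d2 -> d3 -> d4 -> c4 -> c3 -> c2 -> b2 -> a2 -> a1 -> b1 -> c1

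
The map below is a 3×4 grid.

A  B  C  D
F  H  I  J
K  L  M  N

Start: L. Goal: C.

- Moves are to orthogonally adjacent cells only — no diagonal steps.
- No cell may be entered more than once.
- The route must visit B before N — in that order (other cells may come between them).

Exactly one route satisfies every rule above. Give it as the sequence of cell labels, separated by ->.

L -> K -> F -> A -> B -> H -> I -> M -> N -> J -> D -> C

The waypoints must appear in the order B, N, with no cell reused.
Route from L: left 1 to K, up 2 to A, right 1 to B, down 1 to H, right 1 to I, down 1 to M, right 1 to N, up 2 to D, left 1 to C — 11 moves in all.
Check: order respected (B at step 4, N at step 8).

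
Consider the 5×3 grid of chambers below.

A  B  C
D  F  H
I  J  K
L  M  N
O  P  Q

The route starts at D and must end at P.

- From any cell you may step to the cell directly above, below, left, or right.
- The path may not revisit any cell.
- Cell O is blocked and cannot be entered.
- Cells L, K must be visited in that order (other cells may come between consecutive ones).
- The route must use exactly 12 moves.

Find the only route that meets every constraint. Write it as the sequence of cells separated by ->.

The waypoints must appear in the order L, K, with no cell reused.
Route from D: 2× down (reaching L), right to M, 3× up (reaching B), right to C, 4× down (reaching Q), left to P — 12 moves in all.
Check: order respected (L at step 2, K at step 9); 12 moves as required.

D -> I -> L -> M -> J -> F -> B -> C -> H -> K -> N -> Q -> P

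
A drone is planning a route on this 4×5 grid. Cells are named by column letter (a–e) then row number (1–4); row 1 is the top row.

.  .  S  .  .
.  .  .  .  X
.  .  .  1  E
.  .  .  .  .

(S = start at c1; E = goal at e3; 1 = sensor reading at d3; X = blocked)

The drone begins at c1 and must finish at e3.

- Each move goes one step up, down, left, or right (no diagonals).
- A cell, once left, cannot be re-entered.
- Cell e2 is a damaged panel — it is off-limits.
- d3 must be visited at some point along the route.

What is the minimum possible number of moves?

4

Any route passes through d3 somewhere between c1 and e3. Summing Manhattan distances along the two legs (c1 → d3 → e3) gives a lower bound of 3 + 1 = 4 moves.
A route of 4 moves achieves this: c1 → c2 → c3 → d3 → e3.
Since 4 matches the lower bound, it is optimal.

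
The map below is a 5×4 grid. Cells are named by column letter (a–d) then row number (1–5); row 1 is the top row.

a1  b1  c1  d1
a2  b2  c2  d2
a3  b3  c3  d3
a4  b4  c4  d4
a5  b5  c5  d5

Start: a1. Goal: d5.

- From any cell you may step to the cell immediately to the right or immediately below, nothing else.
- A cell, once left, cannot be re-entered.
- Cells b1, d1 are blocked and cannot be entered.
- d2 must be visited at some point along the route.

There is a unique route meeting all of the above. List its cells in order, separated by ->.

Moves only go right or down, so the column and row indices never decrease.
Route from a1: down 1 to a2, right 3 to d2, down 3 to d5 — 7 moves in all.
Check: all required cells visited.

a1 -> a2 -> b2 -> c2 -> d2 -> d3 -> d4 -> d5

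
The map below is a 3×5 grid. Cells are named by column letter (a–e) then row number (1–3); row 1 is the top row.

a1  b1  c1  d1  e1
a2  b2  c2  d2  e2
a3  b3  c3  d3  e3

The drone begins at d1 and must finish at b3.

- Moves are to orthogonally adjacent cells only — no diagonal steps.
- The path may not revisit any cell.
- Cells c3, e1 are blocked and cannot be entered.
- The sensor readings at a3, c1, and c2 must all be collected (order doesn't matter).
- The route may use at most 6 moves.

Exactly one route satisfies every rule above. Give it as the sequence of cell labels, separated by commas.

d1, c1, c2, b2, a2, a3, b3

The budget equals the shortest possible length, so every move has to be on a shortest route through the required cells.
Route from d1: left 1 to c1, down 1 to c2, left 2 to a2, down 1 to a3, right 1 to b3 — 6 moves in all.
Check: all required cells visited; 6 ≤ 6 moves.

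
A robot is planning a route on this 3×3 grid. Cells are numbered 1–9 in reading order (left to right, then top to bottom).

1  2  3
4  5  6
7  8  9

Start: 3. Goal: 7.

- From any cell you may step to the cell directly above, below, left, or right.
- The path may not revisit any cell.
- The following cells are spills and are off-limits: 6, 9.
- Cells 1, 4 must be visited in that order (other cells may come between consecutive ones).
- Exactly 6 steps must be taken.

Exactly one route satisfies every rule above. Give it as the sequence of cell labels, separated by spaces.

3 2 1 4 5 8 7

The waypoints must appear in the order 1, 4, with no cell reused.
Route from 3: left 2 to 1, down 1 to 4, right 1 to 5, down 1 to 8, left 1 to 7 — 6 moves in all.
Check: order respected (1 at step 2, 4 at step 3); 6 moves as required.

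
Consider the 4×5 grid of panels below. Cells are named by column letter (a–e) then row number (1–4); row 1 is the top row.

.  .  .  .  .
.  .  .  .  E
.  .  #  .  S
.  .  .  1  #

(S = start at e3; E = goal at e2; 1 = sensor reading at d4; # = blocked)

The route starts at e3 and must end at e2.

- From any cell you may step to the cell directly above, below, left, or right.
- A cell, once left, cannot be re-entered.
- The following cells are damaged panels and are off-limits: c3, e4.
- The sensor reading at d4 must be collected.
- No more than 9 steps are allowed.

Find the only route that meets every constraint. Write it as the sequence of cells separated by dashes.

Any route must reach d4 and still end at e2 within 9 moves, so the order of the required stops is forced.
Route from e3: left 1 to d3, down 1 to d4, left 2 to b4, up 2 to b2, right 3 to e2 — 9 moves in all.
Check: all required cells visited; 9 ≤ 9 moves.

e3 - d3 - d4 - c4 - b4 - b3 - b2 - c2 - d2 - e2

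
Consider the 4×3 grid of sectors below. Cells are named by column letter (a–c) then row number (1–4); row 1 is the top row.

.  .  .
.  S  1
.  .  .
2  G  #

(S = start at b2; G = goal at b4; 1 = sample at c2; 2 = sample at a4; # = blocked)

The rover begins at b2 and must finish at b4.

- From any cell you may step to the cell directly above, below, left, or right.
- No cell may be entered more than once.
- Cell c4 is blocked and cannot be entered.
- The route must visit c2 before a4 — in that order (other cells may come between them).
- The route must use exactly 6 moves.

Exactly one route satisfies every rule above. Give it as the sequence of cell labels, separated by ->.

b2 -> c2 -> c3 -> b3 -> a3 -> a4 -> b4

The waypoints must appear in the order c2, a4, with no cell reused.
Route from b2: right to c2, down to c3, 2× left (reaching a3), down to a4, right to b4 — 6 moves in all.
Check: order respected (1 at step 1, 2 at step 5); 6 moves as required.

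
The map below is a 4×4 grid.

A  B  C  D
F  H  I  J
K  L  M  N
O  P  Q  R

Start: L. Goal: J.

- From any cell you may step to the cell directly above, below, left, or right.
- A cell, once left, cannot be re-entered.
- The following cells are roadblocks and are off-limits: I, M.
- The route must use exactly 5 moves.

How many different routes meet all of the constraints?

2

Need simple routes of exactly 5 moves from L to J (Manhattan distance 3, so 1 moves are spent on a detour and 1 undoing it).
Enumerating: L H B C D J | L P Q R N J.
That gives 2 routes.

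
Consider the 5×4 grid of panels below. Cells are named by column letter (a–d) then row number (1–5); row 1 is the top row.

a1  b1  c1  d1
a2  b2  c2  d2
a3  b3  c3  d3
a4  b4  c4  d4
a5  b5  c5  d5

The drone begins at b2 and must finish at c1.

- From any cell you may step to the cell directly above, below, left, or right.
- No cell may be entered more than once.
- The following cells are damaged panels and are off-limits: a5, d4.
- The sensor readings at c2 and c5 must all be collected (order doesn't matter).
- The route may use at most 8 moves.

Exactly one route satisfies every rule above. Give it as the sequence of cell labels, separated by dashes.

Any route must reach c2 and c5 and still end at c1 within 8 moves, so the order of the required stops is forced.
Route from b2: down 3 to b5, right 1 to c5, up 4 to c1 — 8 moves in all.
Check: all required cells visited; 8 ≤ 8 moves.

b2 - b3 - b4 - b5 - c5 - c4 - c3 - c2 - c1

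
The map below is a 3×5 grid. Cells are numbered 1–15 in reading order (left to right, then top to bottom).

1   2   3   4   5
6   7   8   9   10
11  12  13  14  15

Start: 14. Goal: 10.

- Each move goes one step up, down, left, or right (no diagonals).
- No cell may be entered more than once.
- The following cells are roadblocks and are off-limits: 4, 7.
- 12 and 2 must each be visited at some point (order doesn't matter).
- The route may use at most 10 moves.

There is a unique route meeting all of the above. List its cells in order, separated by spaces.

The 10-move cap with required stops at 12, 2 leaves no slack for detours.
Route from 14: 3× left (reaching 11), 2× up (reaching 1), 2× right (reaching 3), down to 8, 2× right (reaching 10) — 10 moves in all.
Check: all required cells visited; 10 ≤ 10 moves.

14 13 12 11 6 1 2 3 8 9 10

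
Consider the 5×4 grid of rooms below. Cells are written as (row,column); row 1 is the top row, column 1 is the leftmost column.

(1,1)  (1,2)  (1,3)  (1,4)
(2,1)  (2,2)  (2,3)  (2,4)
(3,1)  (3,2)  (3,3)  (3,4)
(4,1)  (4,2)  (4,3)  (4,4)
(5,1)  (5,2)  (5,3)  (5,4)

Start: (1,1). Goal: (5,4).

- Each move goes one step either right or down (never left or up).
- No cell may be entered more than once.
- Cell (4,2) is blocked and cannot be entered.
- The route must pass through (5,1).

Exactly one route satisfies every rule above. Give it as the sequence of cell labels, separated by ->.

Moves only go right or down, so the column and row indices never decrease.
Route from (1,1): 4× down (reaching (5,1)), 3× right (reaching (5,4)) — 7 moves in all.
Check: all required cells visited.

(1,1) -> (2,1) -> (3,1) -> (4,1) -> (5,1) -> (5,2) -> (5,3) -> (5,4)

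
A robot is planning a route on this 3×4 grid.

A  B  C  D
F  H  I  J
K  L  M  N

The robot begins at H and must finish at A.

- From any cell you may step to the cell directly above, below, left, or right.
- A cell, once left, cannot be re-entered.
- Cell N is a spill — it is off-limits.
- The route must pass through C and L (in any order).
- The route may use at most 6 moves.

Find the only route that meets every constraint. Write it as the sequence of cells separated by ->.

H -> L -> M -> I -> C -> B -> A

The 6-move cap with required stops at C, L leaves no slack for detours.
Route from H: down 1 to L, right 1 to M, up 2 to C, left 2 to A — 6 moves in all.
Check: all required cells visited; 6 ≤ 6 moves.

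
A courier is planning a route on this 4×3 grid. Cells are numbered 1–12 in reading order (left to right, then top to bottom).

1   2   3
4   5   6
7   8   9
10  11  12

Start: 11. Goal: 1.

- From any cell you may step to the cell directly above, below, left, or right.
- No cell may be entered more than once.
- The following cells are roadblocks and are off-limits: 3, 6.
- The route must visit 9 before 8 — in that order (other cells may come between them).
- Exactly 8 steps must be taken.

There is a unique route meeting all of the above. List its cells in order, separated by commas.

11, 12, 9, 8, 7, 4, 5, 2, 1

The waypoints must appear in the order 9, 8, with no cell reused.
Route from 11: right to 12, up to 9, 2× left (reaching 7), up to 4, right to 5, up to 2, left to 1 — 8 moves in all.
Check: order respected (9 at step 2, 8 at step 3); 8 moves as required.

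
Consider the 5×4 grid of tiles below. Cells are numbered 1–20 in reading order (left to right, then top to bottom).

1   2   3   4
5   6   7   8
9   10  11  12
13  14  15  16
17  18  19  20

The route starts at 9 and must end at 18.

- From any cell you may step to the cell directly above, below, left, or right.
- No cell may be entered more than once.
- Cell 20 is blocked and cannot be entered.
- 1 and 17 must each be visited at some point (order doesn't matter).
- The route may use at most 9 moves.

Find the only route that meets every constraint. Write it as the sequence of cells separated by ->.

9 -> 5 -> 1 -> 2 -> 6 -> 10 -> 14 -> 13 -> 17 -> 18

The budget equals the shortest possible length, so every move has to be on a shortest route through the required cells.
Route from 9: up 2 to 1, right 1 to 2, down 3 to 14, left 1 to 13, down 1 to 17, right 1 to 18 — 9 moves in all.
Check: all required cells visited; 9 ≤ 9 moves.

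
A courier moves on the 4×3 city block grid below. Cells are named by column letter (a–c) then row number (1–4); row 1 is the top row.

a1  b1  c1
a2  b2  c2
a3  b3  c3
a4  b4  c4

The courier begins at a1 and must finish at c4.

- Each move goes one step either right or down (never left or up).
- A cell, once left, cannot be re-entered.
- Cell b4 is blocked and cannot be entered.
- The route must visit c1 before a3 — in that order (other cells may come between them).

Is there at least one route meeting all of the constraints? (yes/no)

no

a3 lies to the left of c1, so going from c1 to a3 would need a leftward move — but moves only go right/down, so c1 cannot be visited before a3.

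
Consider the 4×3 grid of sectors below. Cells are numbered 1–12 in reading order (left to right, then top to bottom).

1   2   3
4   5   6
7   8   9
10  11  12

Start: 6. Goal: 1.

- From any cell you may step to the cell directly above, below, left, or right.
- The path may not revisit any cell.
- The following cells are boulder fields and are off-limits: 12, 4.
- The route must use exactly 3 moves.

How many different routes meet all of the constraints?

2

Need simple routes of exactly 3 moves from 6 to 1 (Manhattan distance 3, so 0 moves are spent on a detour and 0 undoing it).
Enumerating: 6 3 2 1 | 6 5 2 1.
That gives 2 routes.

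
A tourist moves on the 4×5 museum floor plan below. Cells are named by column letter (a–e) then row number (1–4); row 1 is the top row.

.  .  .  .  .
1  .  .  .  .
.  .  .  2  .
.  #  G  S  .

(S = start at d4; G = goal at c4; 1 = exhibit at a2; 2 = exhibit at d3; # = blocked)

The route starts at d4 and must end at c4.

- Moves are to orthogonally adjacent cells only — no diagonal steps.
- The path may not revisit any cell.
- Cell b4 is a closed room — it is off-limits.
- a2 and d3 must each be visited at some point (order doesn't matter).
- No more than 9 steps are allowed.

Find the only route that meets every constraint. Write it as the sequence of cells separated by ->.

d4 -> d3 -> d2 -> c2 -> b2 -> a2 -> a3 -> b3 -> c3 -> c4

The budget equals the shortest possible length, so every move has to be on a shortest route through the required cells.
Route from d4: up 2 to d2, left 3 to a2, down 1 to a3, right 2 to c3, down 1 to c4 — 9 moves in all.
Check: all required cells visited; 9 ≤ 9 moves.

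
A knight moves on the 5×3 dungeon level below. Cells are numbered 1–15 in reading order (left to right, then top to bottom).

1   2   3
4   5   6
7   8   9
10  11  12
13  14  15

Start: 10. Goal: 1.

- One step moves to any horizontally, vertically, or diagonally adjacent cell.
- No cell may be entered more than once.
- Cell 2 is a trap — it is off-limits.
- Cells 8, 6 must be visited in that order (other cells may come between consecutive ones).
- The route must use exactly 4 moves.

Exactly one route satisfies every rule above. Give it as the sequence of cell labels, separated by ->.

The waypoints must appear in the order 8, 6, with no cell reused.
Route from 10: 2× up-right (reaching 6), left to 5, up-left to 1 — 4 moves in all.
Check: order respected (8 at step 1, 6 at step 2); 4 moves as required.

10 -> 8 -> 6 -> 5 -> 1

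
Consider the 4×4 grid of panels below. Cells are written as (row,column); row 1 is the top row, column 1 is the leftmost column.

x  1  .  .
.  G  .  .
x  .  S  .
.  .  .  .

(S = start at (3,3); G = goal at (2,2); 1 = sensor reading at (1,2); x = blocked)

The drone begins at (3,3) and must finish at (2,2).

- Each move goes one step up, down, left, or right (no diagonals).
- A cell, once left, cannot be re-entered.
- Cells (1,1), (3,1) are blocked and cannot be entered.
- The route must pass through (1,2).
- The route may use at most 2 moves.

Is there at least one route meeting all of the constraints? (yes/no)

no

Even ignoring the no-revisit rule, getting from (3,3) to (2,2) via (1,2) needs at least 3 + 1 = 4 moves (Manhattan distance per leg), which exceeds the 2-move limit.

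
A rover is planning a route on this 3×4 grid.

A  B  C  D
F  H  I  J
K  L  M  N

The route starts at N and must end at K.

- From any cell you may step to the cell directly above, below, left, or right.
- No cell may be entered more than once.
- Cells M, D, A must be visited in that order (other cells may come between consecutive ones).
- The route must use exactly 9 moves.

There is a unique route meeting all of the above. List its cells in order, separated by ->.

N -> M -> I -> J -> D -> C -> B -> A -> F -> K

The waypoints must appear in the order M, D, A, with no cell reused.
Route from N: left to M, up to I, right to J, up to D, 3× left (reaching A), 2× down (reaching K) — 9 moves in all.
Check: order respected (M at step 1, D at step 4, A at step 7); 9 moves as required.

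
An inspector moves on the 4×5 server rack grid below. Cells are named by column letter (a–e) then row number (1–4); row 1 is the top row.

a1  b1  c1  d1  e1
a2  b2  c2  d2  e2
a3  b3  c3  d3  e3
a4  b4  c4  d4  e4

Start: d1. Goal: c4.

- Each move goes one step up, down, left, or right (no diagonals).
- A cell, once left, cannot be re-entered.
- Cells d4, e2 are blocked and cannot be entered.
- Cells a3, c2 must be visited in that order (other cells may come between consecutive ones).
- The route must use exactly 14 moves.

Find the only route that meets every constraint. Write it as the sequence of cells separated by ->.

The waypoints must appear in the order a3, c2, with no cell reused.
Route from d1: 3× left (reaching a1), 3× down (reaching a4), right to b4, 2× up (reaching b2), 2× right (reaching d2), down to d3, left to c3, down to c4 — 14 moves in all.
Check: order respected (a3 at step 5, c2 at step 10); 14 moves as required.

d1 -> c1 -> b1 -> a1 -> a2 -> a3 -> a4 -> b4 -> b3 -> b2 -> c2 -> d2 -> d3 -> c3 -> c4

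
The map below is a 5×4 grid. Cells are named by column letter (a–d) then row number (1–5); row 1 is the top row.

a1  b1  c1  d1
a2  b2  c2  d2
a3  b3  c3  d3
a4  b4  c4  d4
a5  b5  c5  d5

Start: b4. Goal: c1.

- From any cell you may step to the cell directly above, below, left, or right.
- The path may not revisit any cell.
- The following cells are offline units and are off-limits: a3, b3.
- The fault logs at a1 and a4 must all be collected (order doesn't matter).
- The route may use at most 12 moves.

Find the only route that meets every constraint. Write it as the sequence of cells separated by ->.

Any route must reach a1 and a4 and still end at c1 within 12 moves, so the order of the required stops is forced.
Route from b4: left 1 to a4, down 1 to a5, right 2 to c5, up 3 to c2, left 2 to a2, up 1 to a1, right 2 to c1 — 12 moves in all.
Check: all required cells visited; 12 ≤ 12 moves.

b4 -> a4 -> a5 -> b5 -> c5 -> c4 -> c3 -> c2 -> b2 -> a2 -> a1 -> b1 -> c1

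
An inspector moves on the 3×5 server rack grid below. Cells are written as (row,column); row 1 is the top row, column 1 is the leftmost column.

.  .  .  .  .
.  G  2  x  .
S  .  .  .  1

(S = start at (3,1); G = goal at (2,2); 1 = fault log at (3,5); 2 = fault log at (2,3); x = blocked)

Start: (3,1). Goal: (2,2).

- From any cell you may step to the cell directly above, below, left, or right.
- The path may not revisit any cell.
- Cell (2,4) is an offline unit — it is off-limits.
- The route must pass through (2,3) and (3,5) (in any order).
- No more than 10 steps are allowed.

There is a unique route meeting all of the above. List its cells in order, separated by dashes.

(3,1) - (3,2) - (3,3) - (3,4) - (3,5) - (2,5) - (1,5) - (1,4) - (1,3) - (2,3) - (2,2)

Any route must reach (2,3) and (3,5) and still end at (2,2) within 10 moves, so the order of the required stops is forced.
Route from (3,1): right 4 to (3,5), up 2 to (1,5), left 2 to (1,3), down 1 to (2,3), left 1 to (2,2) — 10 moves in all.
Check: all required cells visited; 10 ≤ 10 moves.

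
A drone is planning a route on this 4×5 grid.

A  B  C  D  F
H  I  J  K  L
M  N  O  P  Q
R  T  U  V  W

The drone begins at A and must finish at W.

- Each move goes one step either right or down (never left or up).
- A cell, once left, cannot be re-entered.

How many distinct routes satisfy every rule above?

A right/down-only route from A to W makes exactly 3 down-moves and 4 right-moves in some order.
With no other constraints that would be C(7,3) = 35 routes.
That gives 35 routes.

35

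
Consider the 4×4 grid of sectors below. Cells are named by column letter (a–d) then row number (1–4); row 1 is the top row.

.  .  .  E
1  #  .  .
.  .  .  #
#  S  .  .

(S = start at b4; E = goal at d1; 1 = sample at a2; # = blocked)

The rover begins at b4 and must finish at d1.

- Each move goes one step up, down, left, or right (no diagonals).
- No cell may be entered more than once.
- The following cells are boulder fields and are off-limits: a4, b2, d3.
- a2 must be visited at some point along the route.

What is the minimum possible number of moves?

Any route passes through a2 somewhere between b4 and d1. Summing Manhattan distances along the two legs (b4 → a2 → d1) gives a lower bound of 3 + 4 = 7 moves.
A route of 7 moves achieves this: b4 → b3 → a3 → a2 → a1 → b1 → c1 → d1.
Since 7 matches the lower bound, it is optimal.

7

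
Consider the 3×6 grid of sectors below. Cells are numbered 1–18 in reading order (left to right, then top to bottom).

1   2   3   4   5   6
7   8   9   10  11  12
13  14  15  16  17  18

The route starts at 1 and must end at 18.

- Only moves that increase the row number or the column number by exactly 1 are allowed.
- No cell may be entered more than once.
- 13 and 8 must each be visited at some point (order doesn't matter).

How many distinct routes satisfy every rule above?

0

A right/down-only route from 1 to 18 makes exactly 2 down-moves and 5 right-moves in some order.
With no other constraints that would be C(7,2) = 21 routes.
13 is below but to the left of 8: going 8 → 13 would need a leftward move and 13 → 8 an upward move, so no right/down-only route can visit both required cells.
No route satisfies every constraint, so the count is 0.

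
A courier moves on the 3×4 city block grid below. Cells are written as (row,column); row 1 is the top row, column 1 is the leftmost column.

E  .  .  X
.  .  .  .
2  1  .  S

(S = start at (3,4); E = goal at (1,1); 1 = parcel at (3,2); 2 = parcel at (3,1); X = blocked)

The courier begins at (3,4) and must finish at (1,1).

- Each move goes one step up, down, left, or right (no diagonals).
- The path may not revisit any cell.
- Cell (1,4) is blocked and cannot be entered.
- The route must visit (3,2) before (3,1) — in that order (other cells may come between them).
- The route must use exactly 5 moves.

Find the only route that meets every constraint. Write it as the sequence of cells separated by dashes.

The waypoints must appear in the order (3,2), (3,1), with no cell reused.
Route from (3,4): left 3 to (3,1), up 2 to (1,1) — 5 moves in all.
Check: order respected (1 at step 2, 2 at step 3); 5 moves as required.

(3,4) - (3,3) - (3,2) - (3,1) - (2,1) - (1,1)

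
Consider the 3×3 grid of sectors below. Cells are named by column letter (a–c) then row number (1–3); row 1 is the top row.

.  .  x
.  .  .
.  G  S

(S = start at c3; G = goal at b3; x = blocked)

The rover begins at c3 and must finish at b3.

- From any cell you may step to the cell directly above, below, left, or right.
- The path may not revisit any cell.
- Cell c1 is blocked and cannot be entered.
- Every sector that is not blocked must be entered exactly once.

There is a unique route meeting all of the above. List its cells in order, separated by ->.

c3 -> c2 -> b2 -> b1 -> a1 -> a2 -> a3 -> b3

Need to visit all 8 open cells exactly once, starting at c3 and ending at b3.
Cell c2 has only two open neighbours (c3 and b2), so the path must pass straight through it: one of those is the cell it's entered from and the other is where it exits.
Route from c3: up 1 to c2, left 1 to b2, up 1 to b1, left 1 to a1, down 2 to a3, right 1 to b3 — 7 moves in all.
Check: all 8 open cells covered.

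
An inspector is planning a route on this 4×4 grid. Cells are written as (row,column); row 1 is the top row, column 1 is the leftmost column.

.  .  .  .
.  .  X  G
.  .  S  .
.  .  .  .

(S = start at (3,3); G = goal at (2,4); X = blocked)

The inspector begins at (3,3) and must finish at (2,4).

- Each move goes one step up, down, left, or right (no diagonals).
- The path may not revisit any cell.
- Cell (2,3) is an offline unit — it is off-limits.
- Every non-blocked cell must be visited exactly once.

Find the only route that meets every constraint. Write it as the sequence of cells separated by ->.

(3,3) -> (3,4) -> (4,4) -> (4,3) -> (4,2) -> (4,1) -> (3,1) -> (3,2) -> (2,2) -> (2,1) -> (1,1) -> (1,2) -> (1,3) -> (1,4) -> (2,4)

Need to visit all 15 open cells exactly once, starting at (3,3) and ending at (2,4).
Cell (1,3) has only two open neighbours ((1,2) and (1,4)), so the path must pass straight through it: one of those is the cell it's entered from and the other is where it exits.
Route from (3,3): right to (3,4), down to (4,4), 3× left (reaching (4,1)), up to (3,1), right to (3,2), up to (2,2), left to (2,1), up to (1,1), 3× right (reaching (1,4)), down to (2,4) — 14 moves in all.
Check: all 15 open cells covered.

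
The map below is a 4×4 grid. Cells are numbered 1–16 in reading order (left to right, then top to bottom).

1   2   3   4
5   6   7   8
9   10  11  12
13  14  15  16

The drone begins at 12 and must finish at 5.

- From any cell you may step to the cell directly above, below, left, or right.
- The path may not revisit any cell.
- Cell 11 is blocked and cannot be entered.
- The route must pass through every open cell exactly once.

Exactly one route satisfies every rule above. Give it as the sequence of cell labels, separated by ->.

12 -> 16 -> 15 -> 14 -> 13 -> 9 -> 10 -> 6 -> 7 -> 8 -> 4 -> 3 -> 2 -> 1 -> 5

Need to visit all 15 open cells exactly once, starting at 12 and ending at 5.
Cell 13 has only two open neighbours (9 and 14), so the path must pass straight through it: one of those is the cell it's entered from and the other is where it exits.
Route from 12: down to 16, 3× left (reaching 13), up to 9, right to 10, up to 6, 2× right (reaching 8), up to 4, 3× left (reaching 1), down to 5 — 14 moves in all.
Check: all 15 open cells covered.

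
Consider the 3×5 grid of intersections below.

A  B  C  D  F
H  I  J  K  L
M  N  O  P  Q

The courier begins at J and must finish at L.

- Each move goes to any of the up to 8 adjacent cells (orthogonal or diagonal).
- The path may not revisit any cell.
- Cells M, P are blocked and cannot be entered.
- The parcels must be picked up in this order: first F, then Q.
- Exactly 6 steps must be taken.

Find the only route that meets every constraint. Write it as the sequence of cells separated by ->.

J -> C -> D -> F -> K -> Q -> L

The waypoints must appear in the order F, Q, with no cell reused.
Route from J: up 1 to C, right 2 to F, down-left 1 to K, down-right 1 to Q, up 1 to L — 6 moves in all.
Check: order respected (F at step 3, Q at step 5); 6 moves as required.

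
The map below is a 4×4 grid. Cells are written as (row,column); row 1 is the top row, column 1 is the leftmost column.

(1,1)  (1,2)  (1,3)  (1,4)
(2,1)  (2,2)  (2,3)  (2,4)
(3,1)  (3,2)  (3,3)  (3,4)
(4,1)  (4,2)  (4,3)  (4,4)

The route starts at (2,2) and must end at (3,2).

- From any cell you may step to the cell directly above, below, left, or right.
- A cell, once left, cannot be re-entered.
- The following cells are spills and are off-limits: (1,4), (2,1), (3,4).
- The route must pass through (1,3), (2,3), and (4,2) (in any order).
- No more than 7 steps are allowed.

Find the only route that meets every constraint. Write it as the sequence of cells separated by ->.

(2,2) -> (1,2) -> (1,3) -> (2,3) -> (3,3) -> (4,3) -> (4,2) -> (3,2)

Any route must reach (1,3), (2,3), and (4,2) and still end at (3,2) within 7 moves, so the order of the required stops is forced.
Route from (2,2): up 1 to (1,2), right 1 to (1,3), down 3 to (4,3), left 1 to (4,2), up 1 to (3,2) — 7 moves in all.
Check: all required cells visited; 7 ≤ 7 moves.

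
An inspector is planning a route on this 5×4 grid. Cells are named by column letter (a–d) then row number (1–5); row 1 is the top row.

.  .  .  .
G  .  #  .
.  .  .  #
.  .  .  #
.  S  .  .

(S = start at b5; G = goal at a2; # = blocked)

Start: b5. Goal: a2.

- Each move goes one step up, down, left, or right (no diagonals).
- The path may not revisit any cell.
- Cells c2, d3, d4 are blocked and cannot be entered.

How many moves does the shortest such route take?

The Manhattan distance from b5 to a2 is |5−2| + |2−1| = 4, so at least 4 moves are needed.
A route of 4 moves achieves this: b5 → b4 → b3 → b2 → a2.
Since 4 matches the lower bound, it is optimal.

4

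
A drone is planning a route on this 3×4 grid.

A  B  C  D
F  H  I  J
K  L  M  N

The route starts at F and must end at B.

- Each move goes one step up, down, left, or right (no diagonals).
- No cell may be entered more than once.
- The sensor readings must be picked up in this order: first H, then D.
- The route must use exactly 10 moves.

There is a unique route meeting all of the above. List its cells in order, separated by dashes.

The waypoints must appear in the order H, D, with no cell reused.
Route from F: down 1 to K, right 1 to L, up 1 to H, right 1 to I, down 1 to M, right 1 to N, up 2 to D, left 2 to B — 10 moves in all.
Check: order respected (H at step 3, D at step 8); 10 moves as required.

F - K - L - H - I - M - N - J - D - C - B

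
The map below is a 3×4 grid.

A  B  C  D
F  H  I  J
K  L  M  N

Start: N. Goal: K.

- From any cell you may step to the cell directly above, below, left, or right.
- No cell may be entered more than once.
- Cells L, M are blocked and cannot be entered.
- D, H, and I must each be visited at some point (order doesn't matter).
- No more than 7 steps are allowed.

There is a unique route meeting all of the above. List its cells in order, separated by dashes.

N - J - D - C - I - H - F - K

Any route must reach D, H, and I and still end at K within 7 moves, so the order of the required stops is forced.
Route from N: 2× up (reaching D), left to C, down to I, 2× left (reaching F), down to K — 7 moves in all.
Check: all required cells visited; 7 ≤ 7 moves.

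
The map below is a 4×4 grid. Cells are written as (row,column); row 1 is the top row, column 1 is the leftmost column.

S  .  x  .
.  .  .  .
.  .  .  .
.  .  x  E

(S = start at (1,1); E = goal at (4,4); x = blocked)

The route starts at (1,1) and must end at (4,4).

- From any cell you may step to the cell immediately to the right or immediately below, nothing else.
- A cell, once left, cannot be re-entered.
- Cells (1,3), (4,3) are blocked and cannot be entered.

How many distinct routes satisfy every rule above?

A right/down-only route from (1,1) to (4,4) makes exactly 3 down-moves and 3 right-moves in some order.
With no other constraints that would be C(6,3) = 20 routes.
Subtract routes through each blocked cell (inclusion–exclusion for overlaps): − through (1,3): 4 − through (4,3): 10 + through (1,3)&(4,3): 1 → 7.
That gives 7 routes.

7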